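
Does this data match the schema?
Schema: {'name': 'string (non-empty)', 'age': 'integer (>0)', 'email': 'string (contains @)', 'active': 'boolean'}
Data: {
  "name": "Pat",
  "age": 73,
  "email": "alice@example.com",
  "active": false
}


Validating each field against schema:
  name: OK (non-empty string)
  age: OK (positive integer)
  email: OK (string with @)
  active: OK (boolean)

Result: VALID

VALID


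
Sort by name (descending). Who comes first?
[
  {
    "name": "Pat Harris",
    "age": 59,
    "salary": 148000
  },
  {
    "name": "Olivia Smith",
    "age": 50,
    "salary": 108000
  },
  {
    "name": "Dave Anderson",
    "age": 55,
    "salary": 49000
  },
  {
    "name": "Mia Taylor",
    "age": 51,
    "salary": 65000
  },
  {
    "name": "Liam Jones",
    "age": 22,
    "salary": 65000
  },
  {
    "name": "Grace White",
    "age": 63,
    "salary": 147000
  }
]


Sort by: name (descending)

Sorted order:
  1. Pat Harris (name = Pat Harris)
  2. Olivia Smith (name = Olivia Smith)
  3. Mia Taylor (name = Mia Taylor)
  4. Liam Jones (name = Liam Jones)
  5. Grace White (name = Grace White)
  6. Dave Anderson (name = Dave Anderson)

First: Pat Harris

Pat Harris


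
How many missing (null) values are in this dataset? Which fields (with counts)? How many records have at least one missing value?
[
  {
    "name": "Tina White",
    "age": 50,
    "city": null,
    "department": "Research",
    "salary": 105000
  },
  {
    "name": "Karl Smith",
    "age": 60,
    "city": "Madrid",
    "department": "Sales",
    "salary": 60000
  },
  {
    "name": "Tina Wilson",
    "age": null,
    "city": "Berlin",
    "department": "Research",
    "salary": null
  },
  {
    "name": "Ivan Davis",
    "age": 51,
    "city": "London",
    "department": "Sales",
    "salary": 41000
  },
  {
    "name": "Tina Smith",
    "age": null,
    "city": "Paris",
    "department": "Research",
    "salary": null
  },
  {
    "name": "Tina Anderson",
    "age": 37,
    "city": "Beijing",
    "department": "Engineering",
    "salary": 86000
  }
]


Checking for missing (null) values in 6 records:

  Tina White: city
  Karl Smith: complete
  Tina Wilson: age, salary
  Ivan Davis: complete
  Tina Smith: age, salary
  Tina Anderson: complete

Per field:
  name: 0 missing
  age: 2 missing
  city: 1 missing
  department: 0 missing
  salary: 2 missing

Total missing values: 5
Records with any missing: 3

5 missing values (age: 2, city: 1, salary: 2); 3 incomplete records


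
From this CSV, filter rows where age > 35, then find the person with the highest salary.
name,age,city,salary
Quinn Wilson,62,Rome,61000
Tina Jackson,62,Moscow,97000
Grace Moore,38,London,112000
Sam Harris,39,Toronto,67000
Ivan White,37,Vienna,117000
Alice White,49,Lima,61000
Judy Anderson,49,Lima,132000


Filter: age > 35
Sort by: salary (descending)

Filtered records (7):
  Judy Anderson, age 49, salary $132000
  Ivan White, age 37, salary $117000
  Grace Moore, age 38, salary $112000
  Tina Jackson, age 62, salary $97000
  Sam Harris, age 39, salary $67000
  Quinn Wilson, age 62, salary $61000
  Alice White, age 49, salary $61000

Highest salary: Judy Anderson ($132000)

Judy Anderson


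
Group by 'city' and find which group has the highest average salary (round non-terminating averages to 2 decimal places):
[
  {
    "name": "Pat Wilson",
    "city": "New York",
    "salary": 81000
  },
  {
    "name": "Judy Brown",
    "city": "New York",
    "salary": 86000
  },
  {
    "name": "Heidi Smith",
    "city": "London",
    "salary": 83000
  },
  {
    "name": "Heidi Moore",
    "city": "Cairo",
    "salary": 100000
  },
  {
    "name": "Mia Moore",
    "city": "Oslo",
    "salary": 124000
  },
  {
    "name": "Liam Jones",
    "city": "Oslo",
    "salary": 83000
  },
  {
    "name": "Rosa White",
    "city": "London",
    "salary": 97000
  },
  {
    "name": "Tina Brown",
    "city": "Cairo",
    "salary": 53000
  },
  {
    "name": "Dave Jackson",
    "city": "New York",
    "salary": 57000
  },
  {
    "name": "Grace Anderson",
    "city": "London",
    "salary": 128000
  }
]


Group by: city

Groups:
  Cairo: 2 people, avg salary = 153000/2 = $76500
  London: 3 people, avg salary = 308000/3 ≈ $102666.67
  New York: 3 people, avg salary = 224000/3 ≈ $74666.67
  Oslo: 2 people, avg salary = 207000/2 = $103500

Highest average salary: Oslo ($103500)

Oslo ($103500)


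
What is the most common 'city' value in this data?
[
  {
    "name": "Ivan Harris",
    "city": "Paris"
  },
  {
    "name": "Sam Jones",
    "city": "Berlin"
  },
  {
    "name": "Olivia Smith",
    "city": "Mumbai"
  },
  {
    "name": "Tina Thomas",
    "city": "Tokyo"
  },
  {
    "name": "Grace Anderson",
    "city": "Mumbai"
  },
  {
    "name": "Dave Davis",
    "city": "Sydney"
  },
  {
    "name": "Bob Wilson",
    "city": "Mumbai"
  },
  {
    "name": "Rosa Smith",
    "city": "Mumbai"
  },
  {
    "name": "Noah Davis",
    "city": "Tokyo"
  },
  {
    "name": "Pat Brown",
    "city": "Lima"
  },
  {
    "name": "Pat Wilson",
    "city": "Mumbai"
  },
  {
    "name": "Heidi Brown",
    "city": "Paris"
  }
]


Counting 'city' values across 12 records:

  Mumbai: 5 #####
  Paris: 2 ##
  Tokyo: 2 ##
  Berlin: 1 #
  Sydney: 1 #
  Lima: 1 #

Most common: Mumbai (5 times)

Mumbai (5 times)


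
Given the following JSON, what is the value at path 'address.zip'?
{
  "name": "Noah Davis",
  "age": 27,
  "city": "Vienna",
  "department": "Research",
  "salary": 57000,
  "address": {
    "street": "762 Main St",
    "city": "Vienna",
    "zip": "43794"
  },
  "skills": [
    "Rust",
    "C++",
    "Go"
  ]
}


Query: address.zip
Path: address -> zip
Value: 43794

43794


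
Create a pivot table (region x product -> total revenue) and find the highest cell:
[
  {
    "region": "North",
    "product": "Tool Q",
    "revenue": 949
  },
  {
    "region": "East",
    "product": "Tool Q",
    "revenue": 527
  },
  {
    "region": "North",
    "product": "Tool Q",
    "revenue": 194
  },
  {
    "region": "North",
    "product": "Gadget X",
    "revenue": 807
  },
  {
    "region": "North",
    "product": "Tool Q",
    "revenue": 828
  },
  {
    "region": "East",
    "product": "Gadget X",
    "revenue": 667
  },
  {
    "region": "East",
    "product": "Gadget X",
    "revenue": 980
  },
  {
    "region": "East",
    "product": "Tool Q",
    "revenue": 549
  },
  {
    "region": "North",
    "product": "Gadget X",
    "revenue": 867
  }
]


Pivot: region (rows) x product (columns) -> total revenue

     Gadget X      Tool Q      
East          1647          1076  
North         1674          1971  

Highest: North / Tool Q = $1971

North / Tool Q = $1971


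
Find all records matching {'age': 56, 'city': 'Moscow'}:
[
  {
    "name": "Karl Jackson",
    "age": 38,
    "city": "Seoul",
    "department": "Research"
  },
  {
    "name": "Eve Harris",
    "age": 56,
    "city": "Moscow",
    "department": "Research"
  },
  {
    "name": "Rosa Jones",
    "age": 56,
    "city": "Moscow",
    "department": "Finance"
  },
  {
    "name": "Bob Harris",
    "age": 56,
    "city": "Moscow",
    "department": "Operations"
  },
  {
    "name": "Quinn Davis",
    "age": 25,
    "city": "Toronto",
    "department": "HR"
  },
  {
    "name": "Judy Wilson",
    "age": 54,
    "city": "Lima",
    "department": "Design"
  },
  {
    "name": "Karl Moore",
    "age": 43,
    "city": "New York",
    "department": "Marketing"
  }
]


Search criteria: {'age': 56, 'city': 'Moscow'}

Checking 7 records:
  Karl Jackson: {age: 38, city: Seoul}
  Eve Harris: {age: 56, city: Moscow} <-- MATCH
  Rosa Jones: {age: 56, city: Moscow} <-- MATCH
  Bob Harris: {age: 56, city: Moscow} <-- MATCH
  Quinn Davis: {age: 25, city: Toronto}
  Judy Wilson: {age: 54, city: Lima}
  Karl Moore: {age: 43, city: New York}

Matches: ["Eve Harris", "Rosa Jones", "Bob Harris"]

["Eve Harris", "Rosa Jones", "Bob Harris"]


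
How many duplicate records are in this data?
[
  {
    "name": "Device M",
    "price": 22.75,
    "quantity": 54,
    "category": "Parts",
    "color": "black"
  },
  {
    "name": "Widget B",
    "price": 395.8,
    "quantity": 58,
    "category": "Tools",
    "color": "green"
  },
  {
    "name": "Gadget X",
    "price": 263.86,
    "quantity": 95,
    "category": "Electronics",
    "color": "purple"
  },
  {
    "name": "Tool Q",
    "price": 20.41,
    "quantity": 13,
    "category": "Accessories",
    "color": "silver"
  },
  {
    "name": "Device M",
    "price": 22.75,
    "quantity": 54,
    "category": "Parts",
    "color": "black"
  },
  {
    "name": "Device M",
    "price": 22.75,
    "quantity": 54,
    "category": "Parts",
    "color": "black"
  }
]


Checking 6 records for duplicates:

  Row 1: Device M ($22.75, qty 54)
  Row 2: Widget B ($395.8, qty 58)
  Row 3: Gadget X ($263.86, qty 95)
  Row 4: Tool Q ($20.41, qty 13)
  Row 5: Device M ($22.75, qty 54) <-- DUPLICATE
  Row 6: Device M ($22.75, qty 54) <-- DUPLICATE

Duplicates found: 2
Unique records: 4

2 duplicates, 4 unique


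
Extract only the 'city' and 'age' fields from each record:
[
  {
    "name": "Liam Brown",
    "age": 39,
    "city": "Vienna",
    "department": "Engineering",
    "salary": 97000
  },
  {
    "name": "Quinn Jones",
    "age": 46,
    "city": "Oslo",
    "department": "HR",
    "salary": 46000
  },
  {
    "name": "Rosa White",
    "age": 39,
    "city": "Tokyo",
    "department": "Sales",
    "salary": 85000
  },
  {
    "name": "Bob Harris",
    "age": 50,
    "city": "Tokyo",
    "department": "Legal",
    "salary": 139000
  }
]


Original: 4 records with fields: name, age, city, department, salary
Keep: ['city', 'age']
Drop: ['name', 'department', 'salary']
Result: 4 records, 2 fields each

[
  {
    "city": "Vienna",
    "age": 39
  },
  {
    "city": "Oslo",
    "age": 46
  },
  {
    "city": "Tokyo",
    "age": 39
  },
  {
    "city": "Tokyo",
    "age": 50
  }
]


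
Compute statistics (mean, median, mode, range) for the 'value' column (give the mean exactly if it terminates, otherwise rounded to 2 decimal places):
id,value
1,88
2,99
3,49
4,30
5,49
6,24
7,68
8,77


Data: [88, 99, 49, 30, 49, 24, 68, 77]
Count: 8
Sum: 484
Mean: 484/8 = 60.5
Sorted: [24, 30, 49, 49, 68, 77, 88, 99]
Median: 58.5
Mode: 49 (2 times)
Range: 99 - 24 = 75
Min: 24, Max: 99

mean=60.5, median=58.5, mode=49, range=75


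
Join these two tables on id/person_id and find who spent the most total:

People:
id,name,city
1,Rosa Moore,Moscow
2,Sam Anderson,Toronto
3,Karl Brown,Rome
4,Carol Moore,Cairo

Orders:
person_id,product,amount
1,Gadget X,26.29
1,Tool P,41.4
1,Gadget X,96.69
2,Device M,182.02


Join on: people.id = orders.person_id

Joined rows:
  Rosa Moore (Moscow) bought Gadget X for $26.29
  Rosa Moore (Moscow) bought Tool P for $41.4
  Rosa Moore (Moscow) bought Gadget X for $96.69
  Sam Anderson (Toronto) bought Device M for $182.02

Total per person:
  Sam Anderson: $182.02
  Rosa Moore: $164.38

Top spender: Sam Anderson ($182.02)

Sam Anderson ($182.02)


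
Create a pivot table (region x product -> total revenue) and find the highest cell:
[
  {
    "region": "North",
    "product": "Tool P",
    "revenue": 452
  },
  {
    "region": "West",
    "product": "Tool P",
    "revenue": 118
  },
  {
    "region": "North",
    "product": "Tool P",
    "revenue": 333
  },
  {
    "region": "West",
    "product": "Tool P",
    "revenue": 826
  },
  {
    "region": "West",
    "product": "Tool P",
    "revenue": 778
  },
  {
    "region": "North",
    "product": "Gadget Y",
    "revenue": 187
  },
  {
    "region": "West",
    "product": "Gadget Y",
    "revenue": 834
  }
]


Pivot: region (rows) x product (columns) -> total revenue

     Gadget Y      Tool P      
North          187           785  
West           834          1722  

Highest: West / Tool P = $1722

West / Tool P = $1722


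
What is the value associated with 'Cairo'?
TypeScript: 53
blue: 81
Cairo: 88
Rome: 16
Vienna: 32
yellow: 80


Looking up key 'Cairo'
Value: 88

88


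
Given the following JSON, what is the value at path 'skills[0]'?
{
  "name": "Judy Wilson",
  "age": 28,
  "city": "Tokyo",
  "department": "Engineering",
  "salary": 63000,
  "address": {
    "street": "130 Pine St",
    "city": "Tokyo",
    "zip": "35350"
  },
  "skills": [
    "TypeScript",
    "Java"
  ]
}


Query: skills[0]
Path: skills -> first element
Value: TypeScript

TypeScript


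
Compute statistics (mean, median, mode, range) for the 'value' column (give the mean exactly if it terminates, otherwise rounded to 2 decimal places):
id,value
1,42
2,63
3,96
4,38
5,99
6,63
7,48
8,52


Data: [42, 63, 96, 38, 99, 63, 48, 52]
Count: 8
Sum: 501
Mean: 501/8 = 62.625
Sorted: [38, 42, 48, 52, 63, 63, 96, 99]
Median: 57.5
Mode: 63 (2 times)
Range: 99 - 38 = 61
Min: 38, Max: 99

mean=62.625, median=57.5, mode=63, range=61


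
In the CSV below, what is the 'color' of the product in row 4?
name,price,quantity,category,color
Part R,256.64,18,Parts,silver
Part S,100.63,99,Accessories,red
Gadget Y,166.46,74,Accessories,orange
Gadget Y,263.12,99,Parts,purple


Query: Row 4 ('Gadget Y'), column 'color'
Value: purple

purple


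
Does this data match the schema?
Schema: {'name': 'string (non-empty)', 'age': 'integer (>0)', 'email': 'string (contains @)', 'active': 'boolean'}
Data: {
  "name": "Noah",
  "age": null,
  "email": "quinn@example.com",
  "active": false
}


Validating each field against schema:
  name: OK (non-empty string)
  age: FAIL (null is not an integer)
  email: OK (string with @)
  active: OK (boolean)

Result: INVALID (1 error: age)

INVALID (1 error: age)


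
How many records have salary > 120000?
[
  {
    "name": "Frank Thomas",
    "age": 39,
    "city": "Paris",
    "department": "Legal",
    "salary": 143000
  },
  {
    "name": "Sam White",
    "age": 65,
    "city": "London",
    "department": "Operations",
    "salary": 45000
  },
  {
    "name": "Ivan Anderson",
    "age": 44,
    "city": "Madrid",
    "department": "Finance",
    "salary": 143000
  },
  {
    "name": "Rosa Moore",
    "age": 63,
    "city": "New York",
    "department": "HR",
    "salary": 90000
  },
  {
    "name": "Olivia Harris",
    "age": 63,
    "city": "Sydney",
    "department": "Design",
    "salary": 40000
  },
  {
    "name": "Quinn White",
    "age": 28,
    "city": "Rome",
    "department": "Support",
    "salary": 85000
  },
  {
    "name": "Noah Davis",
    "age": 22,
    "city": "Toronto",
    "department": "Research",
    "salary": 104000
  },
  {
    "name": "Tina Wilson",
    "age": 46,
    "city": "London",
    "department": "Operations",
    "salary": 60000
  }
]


Data: 8 records
Condition: salary > 120000

Checking each record:
  Frank Thomas: 143000 MATCH
  Sam White: 45000
  Ivan Anderson: 143000 MATCH
  Rosa Moore: 90000
  Olivia Harris: 40000
  Quinn White: 85000
  Noah Davis: 104000
  Tina Wilson: 60000

Count: 2

2


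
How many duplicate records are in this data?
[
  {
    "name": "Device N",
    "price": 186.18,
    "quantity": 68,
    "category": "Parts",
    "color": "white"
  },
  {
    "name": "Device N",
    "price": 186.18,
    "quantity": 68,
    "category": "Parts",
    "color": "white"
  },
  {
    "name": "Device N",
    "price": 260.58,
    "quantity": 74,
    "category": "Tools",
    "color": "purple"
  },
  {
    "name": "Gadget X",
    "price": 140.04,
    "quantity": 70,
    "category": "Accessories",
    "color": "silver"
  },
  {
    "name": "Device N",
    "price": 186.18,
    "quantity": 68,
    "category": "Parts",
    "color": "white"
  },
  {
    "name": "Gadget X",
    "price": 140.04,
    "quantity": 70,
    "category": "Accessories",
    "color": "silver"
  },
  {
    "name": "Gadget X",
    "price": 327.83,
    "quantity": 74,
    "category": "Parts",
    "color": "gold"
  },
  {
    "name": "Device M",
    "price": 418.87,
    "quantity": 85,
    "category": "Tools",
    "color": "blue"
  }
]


Checking 8 records for duplicates:

  Row 1: Device N ($186.18, qty 68)
  Row 2: Device N ($186.18, qty 68) <-- DUPLICATE
  Row 3: Device N ($260.58, qty 74)
  Row 4: Gadget X ($140.04, qty 70)
  Row 5: Device N ($186.18, qty 68) <-- DUPLICATE
  Row 6: Gadget X ($140.04, qty 70) <-- DUPLICATE
  Row 7: Gadget X ($327.83, qty 74)
  Row 8: Device M ($418.87, qty 85)

Duplicates found: 3
Unique records: 5

3 duplicates, 5 unique


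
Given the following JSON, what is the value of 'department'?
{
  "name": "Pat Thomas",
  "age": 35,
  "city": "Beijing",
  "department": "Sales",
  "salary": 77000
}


Looking up field 'department'
Value: Sales

Sales


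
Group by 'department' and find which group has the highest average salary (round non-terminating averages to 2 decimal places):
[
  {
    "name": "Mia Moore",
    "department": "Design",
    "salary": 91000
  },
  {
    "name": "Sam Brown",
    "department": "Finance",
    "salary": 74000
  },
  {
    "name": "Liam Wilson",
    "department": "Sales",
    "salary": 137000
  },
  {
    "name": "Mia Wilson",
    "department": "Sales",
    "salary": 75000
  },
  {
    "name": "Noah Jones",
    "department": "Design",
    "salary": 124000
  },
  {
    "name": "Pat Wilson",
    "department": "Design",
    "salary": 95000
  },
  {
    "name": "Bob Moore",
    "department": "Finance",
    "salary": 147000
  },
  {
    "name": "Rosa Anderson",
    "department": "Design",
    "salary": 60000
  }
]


Group by: department

Groups:
  Design: 4 people, avg salary = 370000/4 = $92500
  Finance: 2 people, avg salary = 221000/2 = $110500
  Sales: 2 people, avg salary = 212000/2 = $106000

Highest average salary: Finance ($110500)

Finance ($110500)


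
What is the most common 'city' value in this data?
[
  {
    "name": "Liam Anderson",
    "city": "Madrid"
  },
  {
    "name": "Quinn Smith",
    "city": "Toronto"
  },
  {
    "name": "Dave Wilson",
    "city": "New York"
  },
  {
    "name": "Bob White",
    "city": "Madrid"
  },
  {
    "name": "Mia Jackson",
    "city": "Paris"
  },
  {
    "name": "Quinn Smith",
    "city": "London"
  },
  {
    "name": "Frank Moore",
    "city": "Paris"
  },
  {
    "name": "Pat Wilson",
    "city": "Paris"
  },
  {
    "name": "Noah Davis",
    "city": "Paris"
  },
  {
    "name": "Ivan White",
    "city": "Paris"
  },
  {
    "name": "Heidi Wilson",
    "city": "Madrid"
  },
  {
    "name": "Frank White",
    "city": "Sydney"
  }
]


Counting 'city' values across 12 records:

  Paris: 5 #####
  Madrid: 3 ###
  Toronto: 1 #
  New York: 1 #
  London: 1 #
  Sydney: 1 #

Most common: Paris (5 times)

Paris (5 times)


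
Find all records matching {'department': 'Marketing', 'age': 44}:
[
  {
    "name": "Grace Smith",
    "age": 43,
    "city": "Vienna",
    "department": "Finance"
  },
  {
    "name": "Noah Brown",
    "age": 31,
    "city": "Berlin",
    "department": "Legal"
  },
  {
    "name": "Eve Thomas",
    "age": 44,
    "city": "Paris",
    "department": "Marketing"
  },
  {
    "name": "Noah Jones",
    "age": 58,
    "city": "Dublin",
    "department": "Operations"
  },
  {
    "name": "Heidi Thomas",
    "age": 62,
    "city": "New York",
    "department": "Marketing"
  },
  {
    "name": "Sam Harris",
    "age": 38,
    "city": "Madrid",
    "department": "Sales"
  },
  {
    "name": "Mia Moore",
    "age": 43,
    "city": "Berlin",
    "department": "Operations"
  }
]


Search criteria: {'department': 'Marketing', 'age': 44}

Checking 7 records:
  Grace Smith: {department: Finance, age: 43}
  Noah Brown: {department: Legal, age: 31}
  Eve Thomas: {department: Marketing, age: 44} <-- MATCH
  Noah Jones: {department: Operations, age: 58}
  Heidi Thomas: {department: Marketing, age: 62}
  Sam Harris: {department: Sales, age: 38}
  Mia Moore: {department: Operations, age: 43}

Matches: ["Eve Thomas"]

["Eve Thomas"]


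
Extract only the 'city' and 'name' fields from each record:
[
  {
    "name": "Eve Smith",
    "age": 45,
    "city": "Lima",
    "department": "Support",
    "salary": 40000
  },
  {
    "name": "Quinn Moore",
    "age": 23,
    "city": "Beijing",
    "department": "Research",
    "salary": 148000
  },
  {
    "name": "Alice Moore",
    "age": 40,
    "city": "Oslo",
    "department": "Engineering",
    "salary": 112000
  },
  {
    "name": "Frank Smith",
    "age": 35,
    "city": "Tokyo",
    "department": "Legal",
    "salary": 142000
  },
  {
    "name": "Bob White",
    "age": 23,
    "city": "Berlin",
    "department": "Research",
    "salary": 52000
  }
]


Original: 5 records with fields: name, age, city, department, salary
Keep: ['city', 'name']
Drop: ['age', 'department', 'salary']
Result: 5 records, 2 fields each

[
  {
    "city": "Lima",
    "name": "Eve Smith"
  },
  {
    "city": "Beijing",
    "name": "Quinn Moore"
  },
  {
    "city": "Oslo",
    "name": "Alice Moore"
  },
  {
    "city": "Tokyo",
    "name": "Frank Smith"
  },
  {
    "city": "Berlin",
    "name": "Bob White"
  }
]


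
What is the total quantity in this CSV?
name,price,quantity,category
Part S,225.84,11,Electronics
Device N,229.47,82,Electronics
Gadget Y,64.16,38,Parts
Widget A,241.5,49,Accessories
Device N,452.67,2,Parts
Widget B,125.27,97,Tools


Computing total quantity:
Values: [11, 82, 38, 49, 2, 97]
Sum = 279

279


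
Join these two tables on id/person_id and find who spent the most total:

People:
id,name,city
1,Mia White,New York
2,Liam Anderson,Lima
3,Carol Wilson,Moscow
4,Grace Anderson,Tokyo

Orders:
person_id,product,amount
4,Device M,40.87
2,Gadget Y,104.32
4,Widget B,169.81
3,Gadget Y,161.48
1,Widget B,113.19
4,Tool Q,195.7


Join on: people.id = orders.person_id

Joined rows:
  Grace Anderson (Tokyo) bought Device M for $40.87
  Liam Anderson (Lima) bought Gadget Y for $104.32
  Grace Anderson (Tokyo) bought Widget B for $169.81
  Carol Wilson (Moscow) bought Gadget Y for $161.48
  Mia White (New York) bought Widget B for $113.19
  Grace Anderson (Tokyo) bought Tool Q for $195.7

Total per person:
  Grace Anderson: $406.38
  Carol Wilson: $161.48
  Mia White: $113.19
  Liam Anderson: $104.32

Top spender: Grace Anderson ($406.38)

Grace Anderson ($406.38)


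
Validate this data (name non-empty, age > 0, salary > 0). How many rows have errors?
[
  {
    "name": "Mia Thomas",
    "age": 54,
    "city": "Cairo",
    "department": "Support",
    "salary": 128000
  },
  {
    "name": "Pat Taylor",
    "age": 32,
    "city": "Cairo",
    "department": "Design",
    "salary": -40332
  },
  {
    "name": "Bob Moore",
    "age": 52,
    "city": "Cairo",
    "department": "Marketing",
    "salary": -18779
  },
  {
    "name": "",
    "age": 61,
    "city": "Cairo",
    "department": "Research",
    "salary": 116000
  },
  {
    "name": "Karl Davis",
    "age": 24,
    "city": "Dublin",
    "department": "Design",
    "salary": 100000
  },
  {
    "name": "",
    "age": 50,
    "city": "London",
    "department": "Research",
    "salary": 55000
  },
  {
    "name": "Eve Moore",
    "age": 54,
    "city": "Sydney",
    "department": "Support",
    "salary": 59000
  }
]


Validating 7 records:
Rules: name non-empty, age > 0, salary > 0

  Row 1 (Mia Thomas): OK
  Row 2 (Pat Taylor): negative salary: -40332
  Row 3 (Bob Moore): negative salary: -18779
  Row 4 (???): empty name
  Row 5 (Karl Davis): OK
  Row 6 (???): empty name
  Row 7 (Eve Moore): OK

Total errors: 4

4 errors


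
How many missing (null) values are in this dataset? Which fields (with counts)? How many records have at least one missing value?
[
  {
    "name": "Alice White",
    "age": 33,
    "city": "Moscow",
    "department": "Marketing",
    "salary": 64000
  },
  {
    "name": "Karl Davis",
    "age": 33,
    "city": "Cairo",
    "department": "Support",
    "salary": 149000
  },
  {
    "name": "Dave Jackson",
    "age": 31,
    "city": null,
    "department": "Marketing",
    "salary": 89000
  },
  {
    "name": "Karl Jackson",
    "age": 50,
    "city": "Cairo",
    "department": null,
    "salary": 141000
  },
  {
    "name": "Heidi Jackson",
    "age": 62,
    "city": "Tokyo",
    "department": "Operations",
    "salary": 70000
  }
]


Checking for missing (null) values in 5 records:

  Alice White: complete
  Karl Davis: complete
  Dave Jackson: city
  Karl Jackson: department
  Heidi Jackson: complete

Per field:
  name: 0 missing
  age: 0 missing
  city: 1 missing
  department: 1 missing
  salary: 0 missing

Total missing values: 2
Records with any missing: 2

2 missing values (city: 1, department: 1); 2 incomplete records


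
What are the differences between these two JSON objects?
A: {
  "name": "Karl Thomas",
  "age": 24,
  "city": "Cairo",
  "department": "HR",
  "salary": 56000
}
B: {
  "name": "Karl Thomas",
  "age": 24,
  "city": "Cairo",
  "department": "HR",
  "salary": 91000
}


Comparing each field (in key order):
  name: same
  age: same
  city: same
  department: same
  salary: DIFFERENT
Differences:
  salary: 56000 -> 91000

1 field(s) changed

1 change: salary


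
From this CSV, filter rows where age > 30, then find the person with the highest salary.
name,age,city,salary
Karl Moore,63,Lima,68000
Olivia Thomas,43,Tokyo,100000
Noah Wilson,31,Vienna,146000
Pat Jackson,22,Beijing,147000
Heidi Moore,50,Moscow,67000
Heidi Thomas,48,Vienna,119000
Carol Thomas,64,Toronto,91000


Filter: age > 30
Sort by: salary (descending)

Filtered records (6):
  Noah Wilson, age 31, salary $146000
  Heidi Thomas, age 48, salary $119000
  Olivia Thomas, age 43, salary $100000
  Carol Thomas, age 64, salary $91000
  Karl Moore, age 63, salary $68000
  Heidi Moore, age 50, salary $67000

Highest salary: Noah Wilson ($146000)

Noah Wilson


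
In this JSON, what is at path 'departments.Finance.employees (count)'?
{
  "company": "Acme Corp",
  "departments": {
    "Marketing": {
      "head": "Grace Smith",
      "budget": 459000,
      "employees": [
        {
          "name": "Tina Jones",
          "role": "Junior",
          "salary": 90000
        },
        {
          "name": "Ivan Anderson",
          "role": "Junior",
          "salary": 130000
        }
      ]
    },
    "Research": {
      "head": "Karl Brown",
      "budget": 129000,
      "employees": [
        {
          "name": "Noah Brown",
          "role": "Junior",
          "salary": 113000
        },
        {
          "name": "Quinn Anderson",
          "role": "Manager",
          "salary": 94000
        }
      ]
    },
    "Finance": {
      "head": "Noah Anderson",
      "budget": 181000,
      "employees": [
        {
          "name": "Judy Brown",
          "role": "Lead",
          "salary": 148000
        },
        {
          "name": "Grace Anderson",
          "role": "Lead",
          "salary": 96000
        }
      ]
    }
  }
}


Path: departments.Finance.employees (count)

Navigate:
  -> departments
  -> Finance
  -> employees (array, length 2)

2


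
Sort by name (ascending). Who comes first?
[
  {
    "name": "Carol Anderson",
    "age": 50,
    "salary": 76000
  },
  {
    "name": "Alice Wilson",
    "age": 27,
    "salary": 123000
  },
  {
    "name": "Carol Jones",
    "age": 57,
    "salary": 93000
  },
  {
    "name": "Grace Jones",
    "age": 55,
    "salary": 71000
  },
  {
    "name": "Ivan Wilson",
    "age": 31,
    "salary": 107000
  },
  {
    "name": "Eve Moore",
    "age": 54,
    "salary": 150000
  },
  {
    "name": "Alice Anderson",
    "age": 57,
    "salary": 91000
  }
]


Sort by: name (ascending)

Sorted order:
  1. Alice Anderson (name = Alice Anderson)
  2. Alice Wilson (name = Alice Wilson)
  3. Carol Anderson (name = Carol Anderson)
  4. Carol Jones (name = Carol Jones)
  5. Eve Moore (name = Eve Moore)
  6. Grace Jones (name = Grace Jones)
  7. Ivan Wilson (name = Ivan Wilson)

First: Alice Anderson

Alice Anderson


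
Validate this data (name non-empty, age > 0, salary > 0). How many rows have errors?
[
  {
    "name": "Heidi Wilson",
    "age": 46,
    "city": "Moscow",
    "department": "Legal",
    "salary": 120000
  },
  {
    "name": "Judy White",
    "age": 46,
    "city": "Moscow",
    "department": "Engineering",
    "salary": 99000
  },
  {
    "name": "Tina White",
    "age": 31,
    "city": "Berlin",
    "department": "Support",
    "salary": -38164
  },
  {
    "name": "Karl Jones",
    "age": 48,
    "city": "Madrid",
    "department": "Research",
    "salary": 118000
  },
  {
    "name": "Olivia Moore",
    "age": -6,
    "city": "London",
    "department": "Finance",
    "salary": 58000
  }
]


Validating 5 records:
Rules: name non-empty, age > 0, salary > 0

  Row 1 (Heidi Wilson): OK
  Row 2 (Judy White): OK
  Row 3 (Tina White): negative salary: -38164
  Row 4 (Karl Jones): OK
  Row 5 (Olivia Moore): negative age: -6

Total errors: 2

2 errors


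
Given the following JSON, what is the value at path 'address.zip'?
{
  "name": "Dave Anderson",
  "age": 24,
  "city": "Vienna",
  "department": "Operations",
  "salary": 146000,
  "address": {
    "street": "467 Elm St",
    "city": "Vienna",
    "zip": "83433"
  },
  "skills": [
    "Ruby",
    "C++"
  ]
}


Query: address.zip
Path: address -> zip
Value: 83433

83433


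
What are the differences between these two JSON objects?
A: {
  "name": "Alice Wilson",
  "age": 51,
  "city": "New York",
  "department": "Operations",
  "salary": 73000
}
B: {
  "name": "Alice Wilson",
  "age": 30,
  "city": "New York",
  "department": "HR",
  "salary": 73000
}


Comparing each field (in key order):
  name: same
  age: DIFFERENT
  city: same
  department: DIFFERENT
  salary: same
Differences:
  age: 51 -> 30
  department: Operations -> HR

2 field(s) changed

2 changes: age, department


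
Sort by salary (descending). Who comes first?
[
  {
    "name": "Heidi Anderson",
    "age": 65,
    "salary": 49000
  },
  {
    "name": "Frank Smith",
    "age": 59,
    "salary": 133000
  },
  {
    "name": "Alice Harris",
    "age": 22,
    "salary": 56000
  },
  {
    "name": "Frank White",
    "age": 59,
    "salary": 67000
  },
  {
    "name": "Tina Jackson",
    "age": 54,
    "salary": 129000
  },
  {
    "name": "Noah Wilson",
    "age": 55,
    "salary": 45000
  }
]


Sort by: salary (descending)

Sorted order:
  1. Frank Smith (salary = 133000)
  2. Tina Jackson (salary = 129000)
  3. Frank White (salary = 67000)
  4. Alice Harris (salary = 56000)
  5. Heidi Anderson (salary = 49000)
  6. Noah Wilson (salary = 45000)

First: Frank Smith

Frank Smith


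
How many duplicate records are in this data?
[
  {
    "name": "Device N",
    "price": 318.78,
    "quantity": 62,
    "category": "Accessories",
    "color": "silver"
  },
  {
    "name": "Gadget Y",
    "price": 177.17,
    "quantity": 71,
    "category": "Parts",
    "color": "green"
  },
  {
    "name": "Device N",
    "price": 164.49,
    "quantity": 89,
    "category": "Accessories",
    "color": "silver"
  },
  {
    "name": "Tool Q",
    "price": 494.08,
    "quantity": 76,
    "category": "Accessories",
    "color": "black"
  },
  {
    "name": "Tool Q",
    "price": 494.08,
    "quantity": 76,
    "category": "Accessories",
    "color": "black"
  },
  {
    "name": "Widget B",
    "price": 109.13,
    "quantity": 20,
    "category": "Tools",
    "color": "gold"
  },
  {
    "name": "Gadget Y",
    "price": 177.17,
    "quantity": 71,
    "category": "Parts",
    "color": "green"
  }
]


Checking 7 records for duplicates:

  Row 1: Device N ($318.78, qty 62)
  Row 2: Gadget Y ($177.17, qty 71)
  Row 3: Device N ($164.49, qty 89)
  Row 4: Tool Q ($494.08, qty 76)
  Row 5: Tool Q ($494.08, qty 76) <-- DUPLICATE
  Row 6: Widget B ($109.13, qty 20)
  Row 7: Gadget Y ($177.17, qty 71) <-- DUPLICATE

Duplicates found: 2
Unique records: 5

2 duplicates, 5 unique


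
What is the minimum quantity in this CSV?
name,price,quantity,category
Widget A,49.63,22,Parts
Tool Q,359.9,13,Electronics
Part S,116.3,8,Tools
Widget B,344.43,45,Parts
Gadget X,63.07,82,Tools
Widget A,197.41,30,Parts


Computing minimum quantity:
Values: [22, 13, 8, 45, 82, 30]
Min = 8

8


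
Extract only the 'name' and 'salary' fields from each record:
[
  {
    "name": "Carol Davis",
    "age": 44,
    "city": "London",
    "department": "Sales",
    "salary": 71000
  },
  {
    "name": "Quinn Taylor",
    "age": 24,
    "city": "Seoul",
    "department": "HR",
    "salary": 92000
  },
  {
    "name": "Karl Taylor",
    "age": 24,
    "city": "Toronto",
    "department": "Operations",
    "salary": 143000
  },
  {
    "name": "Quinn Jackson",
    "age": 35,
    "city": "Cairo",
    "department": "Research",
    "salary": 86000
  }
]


Original: 4 records with fields: name, age, city, department, salary
Keep: ['name', 'salary']
Drop: ['age', 'city', 'department']
Result: 4 records, 2 fields each

[
  {
    "name": "Carol Davis",
    "salary": 71000
  },
  {
    "name": "Quinn Taylor",
    "salary": 92000
  },
  {
    "name": "Karl Taylor",
    "salary": 143000
  },
  {
    "name": "Quinn Jackson",
    "salary": 86000
  }
]


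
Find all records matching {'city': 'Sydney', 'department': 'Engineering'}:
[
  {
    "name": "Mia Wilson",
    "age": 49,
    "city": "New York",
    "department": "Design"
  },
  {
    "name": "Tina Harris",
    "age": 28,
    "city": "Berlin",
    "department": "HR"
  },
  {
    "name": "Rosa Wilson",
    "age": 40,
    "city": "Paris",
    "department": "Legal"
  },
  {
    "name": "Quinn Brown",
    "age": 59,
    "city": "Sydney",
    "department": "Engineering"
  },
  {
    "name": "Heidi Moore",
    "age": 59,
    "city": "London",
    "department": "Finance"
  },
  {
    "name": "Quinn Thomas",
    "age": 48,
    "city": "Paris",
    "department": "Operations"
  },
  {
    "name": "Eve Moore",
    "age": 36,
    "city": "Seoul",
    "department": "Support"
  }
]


Search criteria: {'city': 'Sydney', 'department': 'Engineering'}

Checking 7 records:
  Mia Wilson: {city: New York, department: Design}
  Tina Harris: {city: Berlin, department: HR}
  Rosa Wilson: {city: Paris, department: Legal}
  Quinn Brown: {city: Sydney, department: Engineering} <-- MATCH
  Heidi Moore: {city: London, department: Finance}
  Quinn Thomas: {city: Paris, department: Operations}
  Eve Moore: {city: Seoul, department: Support}

Matches: ["Quinn Brown"]

["Quinn Brown"]


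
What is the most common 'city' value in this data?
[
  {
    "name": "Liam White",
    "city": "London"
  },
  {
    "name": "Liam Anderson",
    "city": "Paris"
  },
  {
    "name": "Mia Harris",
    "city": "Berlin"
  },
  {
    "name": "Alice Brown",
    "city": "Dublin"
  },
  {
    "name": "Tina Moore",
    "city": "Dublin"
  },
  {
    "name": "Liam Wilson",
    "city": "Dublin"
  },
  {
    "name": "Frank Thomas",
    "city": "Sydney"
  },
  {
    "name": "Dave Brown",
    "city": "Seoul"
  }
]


Counting 'city' values across 8 records:

  Dublin: 3 ###
  London: 1 #
  Paris: 1 #
  Berlin: 1 #
  Sydney: 1 #
  Seoul: 1 #

Most common: Dublin (3 times)

Dublin (3 times)


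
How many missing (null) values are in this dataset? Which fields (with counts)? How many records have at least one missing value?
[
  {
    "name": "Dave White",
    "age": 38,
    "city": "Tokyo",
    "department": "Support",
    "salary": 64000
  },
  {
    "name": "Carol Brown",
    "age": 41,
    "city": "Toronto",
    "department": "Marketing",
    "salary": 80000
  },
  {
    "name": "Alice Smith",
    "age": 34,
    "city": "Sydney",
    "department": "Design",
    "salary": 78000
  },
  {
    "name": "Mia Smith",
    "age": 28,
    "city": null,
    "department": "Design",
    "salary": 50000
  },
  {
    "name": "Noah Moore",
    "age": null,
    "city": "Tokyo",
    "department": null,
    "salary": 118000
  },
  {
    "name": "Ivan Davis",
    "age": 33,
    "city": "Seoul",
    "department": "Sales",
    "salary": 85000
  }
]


Checking for missing (null) values in 6 records:

  Dave White: complete
  Carol Brown: complete
  Alice Smith: complete
  Mia Smith: city
  Noah Moore: age, department
  Ivan Davis: complete

Per field:
  name: 0 missing
  age: 1 missing
  city: 1 missing
  department: 1 missing
  salary: 0 missing

Total missing values: 3
Records with any missing: 2

3 missing values (age: 1, city: 1, department: 1); 2 incomplete records


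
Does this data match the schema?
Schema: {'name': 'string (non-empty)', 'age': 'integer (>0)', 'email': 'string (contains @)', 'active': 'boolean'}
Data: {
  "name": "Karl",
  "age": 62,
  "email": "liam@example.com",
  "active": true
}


Validating each field against schema:
  name: OK (non-empty string)
  age: OK (positive integer)
  email: OK (string with @)
  active: OK (boolean)

Result: VALID

VALID


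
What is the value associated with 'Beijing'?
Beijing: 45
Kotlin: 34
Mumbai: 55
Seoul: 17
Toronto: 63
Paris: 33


Looking up key 'Beijing'
Value: 45

45


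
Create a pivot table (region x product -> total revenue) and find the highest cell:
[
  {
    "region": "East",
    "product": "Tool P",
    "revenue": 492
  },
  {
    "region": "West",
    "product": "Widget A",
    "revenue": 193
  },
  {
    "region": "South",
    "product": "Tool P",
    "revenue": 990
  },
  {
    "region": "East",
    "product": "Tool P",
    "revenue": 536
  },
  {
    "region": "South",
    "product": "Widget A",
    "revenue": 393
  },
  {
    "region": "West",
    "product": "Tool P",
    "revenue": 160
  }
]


Pivot: region (rows) x product (columns) -> total revenue

     Tool P        Widget A    
East          1028             0  
South          990           393  
West           160           193  

Highest: East / Tool P = $1028

East / Tool P = $1028


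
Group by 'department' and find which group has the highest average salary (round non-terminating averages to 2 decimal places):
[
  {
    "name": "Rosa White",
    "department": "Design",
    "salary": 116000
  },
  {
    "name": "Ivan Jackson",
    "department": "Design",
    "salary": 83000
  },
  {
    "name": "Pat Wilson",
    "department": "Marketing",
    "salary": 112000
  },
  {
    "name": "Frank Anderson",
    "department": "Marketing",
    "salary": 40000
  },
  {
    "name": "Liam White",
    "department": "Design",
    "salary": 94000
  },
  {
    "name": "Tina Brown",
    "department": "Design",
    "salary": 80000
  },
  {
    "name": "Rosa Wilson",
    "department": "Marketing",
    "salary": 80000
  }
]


Group by: department

Groups:
  Design: 4 people, avg salary = 373000/4 = $93250
  Marketing: 3 people, avg salary = 232000/3 ≈ $77333.33

Highest average salary: Design ($93250)

Design ($93250)


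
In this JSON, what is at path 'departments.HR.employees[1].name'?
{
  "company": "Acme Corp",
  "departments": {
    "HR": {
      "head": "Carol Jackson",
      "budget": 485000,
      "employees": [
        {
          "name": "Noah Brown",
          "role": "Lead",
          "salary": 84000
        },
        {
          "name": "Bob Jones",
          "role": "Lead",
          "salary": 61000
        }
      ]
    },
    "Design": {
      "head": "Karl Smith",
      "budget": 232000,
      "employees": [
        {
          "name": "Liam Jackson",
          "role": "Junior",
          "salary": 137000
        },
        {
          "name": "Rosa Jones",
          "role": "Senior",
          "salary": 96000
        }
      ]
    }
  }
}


Path: departments.HR.employees[1].name

Navigate:
  -> departments
  -> HR
  -> employees[1].name = 'Bob Jones'

Bob Jones


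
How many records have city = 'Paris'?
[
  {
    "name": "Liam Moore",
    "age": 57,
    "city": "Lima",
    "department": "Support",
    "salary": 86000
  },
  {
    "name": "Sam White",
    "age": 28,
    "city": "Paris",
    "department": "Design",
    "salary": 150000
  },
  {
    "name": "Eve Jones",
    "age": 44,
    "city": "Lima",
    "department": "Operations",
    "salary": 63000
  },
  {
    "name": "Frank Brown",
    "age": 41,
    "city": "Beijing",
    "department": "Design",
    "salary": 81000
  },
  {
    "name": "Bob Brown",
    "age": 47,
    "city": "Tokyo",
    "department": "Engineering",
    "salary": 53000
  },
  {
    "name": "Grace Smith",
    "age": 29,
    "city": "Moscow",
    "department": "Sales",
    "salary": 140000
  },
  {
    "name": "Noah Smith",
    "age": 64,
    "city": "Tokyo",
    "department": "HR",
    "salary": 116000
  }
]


Data: 7 records
Condition: city = 'Paris'

Checking each record:
  Liam Moore: Lima
  Sam White: Paris MATCH
  Eve Jones: Lima
  Frank Brown: Beijing
  Bob Brown: Tokyo
  Grace Smith: Moscow
  Noah Smith: Tokyo

Count: 1

1
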